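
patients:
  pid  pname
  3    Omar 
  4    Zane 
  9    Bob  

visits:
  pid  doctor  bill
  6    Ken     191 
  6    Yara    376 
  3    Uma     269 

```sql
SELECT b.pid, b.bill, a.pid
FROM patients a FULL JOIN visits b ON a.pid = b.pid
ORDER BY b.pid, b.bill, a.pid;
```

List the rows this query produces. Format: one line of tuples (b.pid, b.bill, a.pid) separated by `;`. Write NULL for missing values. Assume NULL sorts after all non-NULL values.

(3, 269, 3); (6, 191, NULL); (6, 376, NULL); (NULL, NULL, 4); (NULL, NULL, 9)

FULL OUTER JOIN keeps every row from both sides; unmatched rows get NULL for the other side's columns.
Matching on a.pid = b.pid.
- a row (pid=3): matches 1 b row(s) → 1 output row(s).
- a row (pid=4): no match → kept, b columns NULL.
- a row (pid=9): no match → kept, b columns NULL.
- plus 2 unmatched b row(s), each kept with NULL a columns.
After projecting and ordering:
b.pid | b.bill | a.pid
3 | 269 | 3
6 | 191 | NULL
6 | 376 | NULL
NULL | NULL | 4
NULL | NULL | 9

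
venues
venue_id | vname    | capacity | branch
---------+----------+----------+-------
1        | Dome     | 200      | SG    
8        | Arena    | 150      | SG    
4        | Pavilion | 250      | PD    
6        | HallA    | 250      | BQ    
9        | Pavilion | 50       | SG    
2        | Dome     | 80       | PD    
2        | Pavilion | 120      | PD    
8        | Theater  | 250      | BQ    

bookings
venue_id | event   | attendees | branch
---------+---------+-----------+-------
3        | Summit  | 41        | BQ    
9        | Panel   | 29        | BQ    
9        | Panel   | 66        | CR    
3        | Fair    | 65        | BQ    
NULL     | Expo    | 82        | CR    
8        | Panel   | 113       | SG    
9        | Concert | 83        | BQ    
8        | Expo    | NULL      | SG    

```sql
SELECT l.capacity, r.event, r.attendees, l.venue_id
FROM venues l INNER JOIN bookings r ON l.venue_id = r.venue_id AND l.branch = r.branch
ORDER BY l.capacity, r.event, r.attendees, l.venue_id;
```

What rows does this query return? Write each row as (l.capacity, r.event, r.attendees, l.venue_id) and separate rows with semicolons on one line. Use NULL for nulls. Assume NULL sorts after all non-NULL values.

INNER JOIN keeps only pairs where the ON condition holds.
Matching on l.venue_id = r.venue_id AND l.branch = r.branch. A NULL in a compared column never satisfies the condition.
- venue_id=1, branch=SG: no matching r row, dropped.
- venue_id=8, branch=SG: 2 matching r row(s), so 2 row(s) emitted.
- venue_id=4, branch=PD: no matching r row, dropped.
- venue_id=6, branch=BQ: no matching r row, dropped.
- venue_id=9, branch=SG: no matching r row, dropped.
- venue_id=2, branch=PD: no matching r row, dropped.
- venue_id=2, branch=PD: no matching r row, dropped.
- venue_id=8, branch=BQ: no matching r row, dropped.
After projecting and ordering:
l.capacity | r.event | r.attendees | l.venue_id
150 | Expo | NULL | 8
150 | Panel | 113 | 8

(150, Expo, NULL, 8); (150, Panel, 113, 8)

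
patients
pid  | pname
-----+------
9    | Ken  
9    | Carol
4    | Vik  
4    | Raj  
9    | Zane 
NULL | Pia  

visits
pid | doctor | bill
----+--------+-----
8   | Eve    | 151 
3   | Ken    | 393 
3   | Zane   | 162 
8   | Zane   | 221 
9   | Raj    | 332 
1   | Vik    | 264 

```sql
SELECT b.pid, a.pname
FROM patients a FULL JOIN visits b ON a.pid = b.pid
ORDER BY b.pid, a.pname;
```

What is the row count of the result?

FULL OUTER JOIN keeps every row from both sides; unmatched rows get NULL for the other side's columns.
Matching on a.pid = b.pid. A NULL in a compared column never satisfies the condition.
- a (pid=9) pairs with 1 row(s) of b.
- a (pid=9) pairs with 1 row(s) of b.
- a (pid=4) has no partner → padded with NULL.
- a (pid=4) has no partner → padded with NULL.
- a (pid=9) pairs with 1 row(s) of b.
- a (pid=NULL) has no partner → padded with NULL.
- 5 row(s) from b found no a partner → padded with NULL.
Total: 3 matched + 8 padded = 11 rows.

11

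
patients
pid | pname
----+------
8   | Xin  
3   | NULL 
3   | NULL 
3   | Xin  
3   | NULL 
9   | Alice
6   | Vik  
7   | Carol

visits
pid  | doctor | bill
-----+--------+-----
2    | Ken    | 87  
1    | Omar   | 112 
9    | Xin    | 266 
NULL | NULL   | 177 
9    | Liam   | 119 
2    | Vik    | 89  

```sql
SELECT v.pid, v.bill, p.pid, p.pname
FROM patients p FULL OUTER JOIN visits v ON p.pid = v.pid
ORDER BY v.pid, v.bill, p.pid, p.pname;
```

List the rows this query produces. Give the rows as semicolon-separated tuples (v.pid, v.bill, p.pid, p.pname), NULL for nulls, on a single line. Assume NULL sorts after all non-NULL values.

(1, 112, NULL, NULL); (2, 87, NULL, NULL); (2, 89, NULL, NULL); (9, 119, 9, Alice); (9, 266, 9, Alice); (NULL, 177, NULL, NULL); (NULL, NULL, 3, Xin); (NULL, NULL, 3, NULL); (NULL, NULL, 3, NULL); (NULL, NULL, 3, NULL); (NULL, NULL, 6, Vik); (NULL, NULL, 7, Carol); (NULL, NULL, 8, Xin)

FULL OUTER JOIN keeps every row from both sides; unmatched rows get NULL for the other side's columns.
Matching on p.pid = v.pid. A NULL in a compared column never satisfies the condition.
- pid=8: no v row matches, row kept with v columns NULL.
- pid=3: no v row matches, row kept with v columns NULL.
- pid=3: no v row matches, row kept with v columns NULL.
- pid=3: no v row matches, row kept with v columns NULL.
- pid=3: no v row matches, row kept with v columns NULL.
- pid=9: 2 matching v row(s), so 2 row(s) emitted.
- pid=6: no v row matches, row kept with v columns NULL.
- pid=7: no v row matches, row kept with v columns NULL.
- plus 4 unmatched v row(s), each kept with NULL p columns.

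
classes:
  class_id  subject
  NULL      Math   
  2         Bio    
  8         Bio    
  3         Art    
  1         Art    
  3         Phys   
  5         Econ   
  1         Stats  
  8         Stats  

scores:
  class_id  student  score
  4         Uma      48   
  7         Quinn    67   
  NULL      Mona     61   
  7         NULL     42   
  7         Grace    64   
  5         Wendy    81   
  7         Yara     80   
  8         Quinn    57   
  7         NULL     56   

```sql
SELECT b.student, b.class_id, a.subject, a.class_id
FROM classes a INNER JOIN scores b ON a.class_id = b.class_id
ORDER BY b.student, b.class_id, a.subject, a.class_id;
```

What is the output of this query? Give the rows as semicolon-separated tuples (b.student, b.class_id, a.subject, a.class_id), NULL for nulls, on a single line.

(Quinn, 8, Bio, 8); (Quinn, 8, Stats, 8); (Wendy, 5, Econ, 5)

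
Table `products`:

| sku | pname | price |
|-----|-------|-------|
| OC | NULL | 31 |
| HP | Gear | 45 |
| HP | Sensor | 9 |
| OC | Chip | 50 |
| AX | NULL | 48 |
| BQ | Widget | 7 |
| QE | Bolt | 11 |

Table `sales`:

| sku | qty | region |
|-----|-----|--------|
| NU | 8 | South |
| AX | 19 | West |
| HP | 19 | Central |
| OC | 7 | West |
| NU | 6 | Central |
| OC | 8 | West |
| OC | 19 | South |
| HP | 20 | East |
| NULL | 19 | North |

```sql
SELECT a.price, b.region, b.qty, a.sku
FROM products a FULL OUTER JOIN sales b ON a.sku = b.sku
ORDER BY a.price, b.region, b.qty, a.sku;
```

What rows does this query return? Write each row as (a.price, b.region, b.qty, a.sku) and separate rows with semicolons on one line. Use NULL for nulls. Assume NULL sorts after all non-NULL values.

(7, NULL, NULL, BQ); (9, Central, 19, HP); (9, East, 20, HP); (11, NULL, NULL, QE); (31, South, 19, OC); (31, West, 7, OC); (31, West, 8, OC); (45, Central, 19, HP); (45, East, 20, HP); (48, West, 19, AX); (50, South, 19, OC); (50, West, 7, OC); (50, West, 8, OC); (NULL, Central, 6, NULL); (NULL, North, 19, NULL); (NULL, South, 8, NULL)

FULL OUTER JOIN keeps every row from both sides; unmatched rows get NULL for the other side's columns.
Matching on a.sku = b.sku. A NULL in a compared column never satisfies the condition.
Matched pairs: 11; unmatched a rows kept: 2; unmatched b rows kept: 3.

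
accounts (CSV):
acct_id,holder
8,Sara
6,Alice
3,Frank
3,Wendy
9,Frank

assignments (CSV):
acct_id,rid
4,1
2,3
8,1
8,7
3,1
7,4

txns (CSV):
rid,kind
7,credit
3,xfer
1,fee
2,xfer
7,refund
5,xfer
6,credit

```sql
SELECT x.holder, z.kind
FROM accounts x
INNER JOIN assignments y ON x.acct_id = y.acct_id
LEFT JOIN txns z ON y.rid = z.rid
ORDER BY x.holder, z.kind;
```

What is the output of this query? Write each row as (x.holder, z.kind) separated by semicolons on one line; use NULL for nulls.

Step 1 — x INNER JOIN y on acct_id → 4 row(s).
Then LEFT JOIN `txns z` on rid: each of those 4 rows is kept; rows whose y.rid has no match in z get NULL for z's columns.

(Frank, fee); (Sara, credit); (Sara, fee); (Sara, refund); (Wendy, fee)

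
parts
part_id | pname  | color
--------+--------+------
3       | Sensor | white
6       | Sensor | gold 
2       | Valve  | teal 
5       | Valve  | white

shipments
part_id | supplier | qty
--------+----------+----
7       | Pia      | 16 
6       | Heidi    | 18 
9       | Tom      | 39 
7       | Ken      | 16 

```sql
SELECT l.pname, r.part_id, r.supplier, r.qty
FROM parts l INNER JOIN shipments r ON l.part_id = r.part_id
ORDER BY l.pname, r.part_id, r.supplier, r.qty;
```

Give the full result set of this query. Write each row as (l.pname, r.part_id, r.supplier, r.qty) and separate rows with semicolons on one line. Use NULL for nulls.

(Sensor, 6, Heidi, 18)

INNER JOIN keeps only pairs where the ON condition holds.
Matching on l.part_id = r.part_id.
Matched pairs: 1.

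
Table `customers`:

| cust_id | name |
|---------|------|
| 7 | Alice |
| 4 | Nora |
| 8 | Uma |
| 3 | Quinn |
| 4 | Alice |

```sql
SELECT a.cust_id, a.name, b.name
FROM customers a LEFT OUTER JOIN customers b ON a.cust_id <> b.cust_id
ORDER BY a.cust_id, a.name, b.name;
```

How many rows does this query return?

18

LEFT JOIN keeps every row from `customers a`; unmatched rows get NULL for `customers b`'s columns.
Matching on a.cust_id <> b.cust_id.
Matched pairs: 18; unmatched a rows kept: 0.
Total: 18 rows.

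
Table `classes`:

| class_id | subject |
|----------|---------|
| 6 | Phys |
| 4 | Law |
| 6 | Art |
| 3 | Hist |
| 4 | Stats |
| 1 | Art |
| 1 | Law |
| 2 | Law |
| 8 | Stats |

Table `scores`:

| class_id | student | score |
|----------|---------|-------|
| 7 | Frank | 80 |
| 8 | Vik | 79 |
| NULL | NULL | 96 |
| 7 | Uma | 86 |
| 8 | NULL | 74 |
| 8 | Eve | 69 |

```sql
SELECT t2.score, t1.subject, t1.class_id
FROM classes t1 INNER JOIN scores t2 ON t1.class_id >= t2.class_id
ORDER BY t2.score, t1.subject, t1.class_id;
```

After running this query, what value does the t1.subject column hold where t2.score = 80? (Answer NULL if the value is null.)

INNER JOIN keeps only pairs where the ON condition holds.
Matching on t1.class_id >= t2.class_id. A NULL in a compared column never satisfies the condition.
Matched pairs: 5.

Stats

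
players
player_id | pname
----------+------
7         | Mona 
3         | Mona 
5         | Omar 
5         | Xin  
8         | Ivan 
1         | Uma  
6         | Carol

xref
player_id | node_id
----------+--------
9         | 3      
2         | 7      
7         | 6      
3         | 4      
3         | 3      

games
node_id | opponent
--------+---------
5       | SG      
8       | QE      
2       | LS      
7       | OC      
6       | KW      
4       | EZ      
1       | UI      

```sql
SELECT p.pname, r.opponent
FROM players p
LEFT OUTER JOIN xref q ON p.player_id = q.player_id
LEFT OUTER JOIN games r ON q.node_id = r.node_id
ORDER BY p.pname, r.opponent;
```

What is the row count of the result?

Joins associate left-to-right: players LEFT JOIN xref on player_id gives 8 intermediate row(s).
Then LEFT JOIN `games r` on node_id: each of those 8 rows is kept; rows whose q.node_id has no match in r get NULL for r's columns.
Result: 8 row(s).

8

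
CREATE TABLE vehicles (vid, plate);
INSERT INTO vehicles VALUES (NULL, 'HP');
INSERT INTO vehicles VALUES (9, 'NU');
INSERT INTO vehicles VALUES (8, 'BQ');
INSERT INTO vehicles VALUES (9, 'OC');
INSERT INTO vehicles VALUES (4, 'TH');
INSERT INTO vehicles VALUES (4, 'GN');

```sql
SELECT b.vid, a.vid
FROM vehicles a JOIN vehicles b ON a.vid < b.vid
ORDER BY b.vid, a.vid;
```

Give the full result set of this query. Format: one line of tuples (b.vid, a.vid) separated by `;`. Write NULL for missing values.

(8, 4); (8, 4); (9, 4); (9, 4); (9, 4); (9, 4); (9, 8); (9, 8)

INNER JOIN keeps only pairs where the ON condition holds.
Matching on a.vid < b.vid. A NULL in a compared column never satisfies the condition.
Matched pairs: 8.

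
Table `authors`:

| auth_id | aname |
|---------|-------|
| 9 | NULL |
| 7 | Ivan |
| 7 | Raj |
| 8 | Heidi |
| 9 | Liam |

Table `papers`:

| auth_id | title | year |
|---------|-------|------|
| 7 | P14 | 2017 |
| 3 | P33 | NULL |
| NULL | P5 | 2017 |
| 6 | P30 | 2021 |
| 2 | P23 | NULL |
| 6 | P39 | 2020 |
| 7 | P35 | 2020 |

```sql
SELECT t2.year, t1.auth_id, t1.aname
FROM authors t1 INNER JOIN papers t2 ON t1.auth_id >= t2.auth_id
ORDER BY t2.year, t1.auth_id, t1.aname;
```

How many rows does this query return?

INNER JOIN keeps only pairs where the ON condition holds.
Matching on t1.auth_id >= t2.auth_id. A NULL in a compared column never satisfies the condition.
- t1 (auth_id=9) pairs with 6 row(s) of t2.
- t1 (auth_id=7) pairs with 6 row(s) of t2.
- t1 (auth_id=7) pairs with 6 row(s) of t2.
- t1 (auth_id=8) pairs with 6 row(s) of t2.
- t1 (auth_id=9) pairs with 6 row(s) of t2.
Total: 30 rows.

30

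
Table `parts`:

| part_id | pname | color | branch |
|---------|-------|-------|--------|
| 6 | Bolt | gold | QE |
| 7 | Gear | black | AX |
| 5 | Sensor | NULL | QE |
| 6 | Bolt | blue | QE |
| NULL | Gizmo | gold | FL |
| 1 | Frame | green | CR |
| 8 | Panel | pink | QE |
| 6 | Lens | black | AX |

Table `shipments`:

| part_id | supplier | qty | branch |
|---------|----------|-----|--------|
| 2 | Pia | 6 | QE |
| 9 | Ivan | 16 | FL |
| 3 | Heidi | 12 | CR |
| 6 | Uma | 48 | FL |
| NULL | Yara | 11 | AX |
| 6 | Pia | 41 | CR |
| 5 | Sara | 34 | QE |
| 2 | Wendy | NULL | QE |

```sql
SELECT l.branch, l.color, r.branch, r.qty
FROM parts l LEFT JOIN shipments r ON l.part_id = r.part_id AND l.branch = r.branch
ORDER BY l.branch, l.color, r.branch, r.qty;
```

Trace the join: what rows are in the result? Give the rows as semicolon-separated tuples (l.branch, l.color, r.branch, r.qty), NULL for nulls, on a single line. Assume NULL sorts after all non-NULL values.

(AX, black, NULL, NULL); (AX, black, NULL, NULL); (CR, green, NULL, NULL); (FL, gold, NULL, NULL); (QE, blue, NULL, NULL); (QE, gold, NULL, NULL); (QE, pink, NULL, NULL); (QE, NULL, QE, 34)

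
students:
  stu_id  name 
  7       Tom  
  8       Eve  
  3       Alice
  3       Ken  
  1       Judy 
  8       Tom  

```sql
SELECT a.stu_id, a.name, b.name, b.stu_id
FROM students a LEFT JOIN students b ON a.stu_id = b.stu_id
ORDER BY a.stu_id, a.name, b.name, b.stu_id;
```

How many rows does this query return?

10

LEFT JOIN keeps every row from `students a`; unmatched rows get NULL for `students b`'s columns.
Matching on a.stu_id = b.stu_id.
Matched pairs: 10; unmatched a rows kept: 0.
Total: 10 rows.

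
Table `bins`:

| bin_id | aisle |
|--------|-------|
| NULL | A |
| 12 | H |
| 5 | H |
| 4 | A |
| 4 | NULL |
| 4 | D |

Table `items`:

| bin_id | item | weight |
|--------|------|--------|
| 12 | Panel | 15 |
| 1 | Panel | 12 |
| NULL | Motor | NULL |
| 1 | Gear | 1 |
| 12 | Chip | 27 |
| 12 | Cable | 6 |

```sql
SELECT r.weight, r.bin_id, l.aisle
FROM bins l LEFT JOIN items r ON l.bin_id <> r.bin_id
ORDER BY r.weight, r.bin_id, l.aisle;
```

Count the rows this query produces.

23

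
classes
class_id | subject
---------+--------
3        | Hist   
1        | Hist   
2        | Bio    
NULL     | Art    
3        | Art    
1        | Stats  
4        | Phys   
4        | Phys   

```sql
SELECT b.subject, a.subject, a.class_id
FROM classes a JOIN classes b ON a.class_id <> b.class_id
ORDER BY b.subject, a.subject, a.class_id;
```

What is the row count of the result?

36

INNER JOIN keeps only pairs where the ON condition holds.
Matching on a.class_id <> b.class_id. A NULL in a compared column never satisfies the condition.
Matched pairs: 36.
Total: 36 rows.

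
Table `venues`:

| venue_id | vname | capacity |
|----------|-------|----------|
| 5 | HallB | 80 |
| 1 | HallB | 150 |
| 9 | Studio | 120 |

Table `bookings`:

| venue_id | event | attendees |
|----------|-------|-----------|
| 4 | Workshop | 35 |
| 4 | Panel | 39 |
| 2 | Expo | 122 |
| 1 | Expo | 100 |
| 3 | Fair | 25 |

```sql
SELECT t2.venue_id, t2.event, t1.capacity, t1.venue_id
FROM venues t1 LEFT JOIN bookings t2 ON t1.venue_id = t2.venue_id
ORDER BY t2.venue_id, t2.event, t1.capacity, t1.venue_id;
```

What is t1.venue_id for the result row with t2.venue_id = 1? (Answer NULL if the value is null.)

1

LEFT JOIN keeps every row from `venues`; unmatched rows get NULL for `bookings`'s columns.
Matching on t1.venue_id = t2.venue_id.
- t1 row (venue_id=5): no match → kept, t2 columns NULL.
- t1 row (venue_id=1): matches 1 t2 row(s) → 1 output row(s).
- t1 row (venue_id=9): no match → kept, t2 columns NULL.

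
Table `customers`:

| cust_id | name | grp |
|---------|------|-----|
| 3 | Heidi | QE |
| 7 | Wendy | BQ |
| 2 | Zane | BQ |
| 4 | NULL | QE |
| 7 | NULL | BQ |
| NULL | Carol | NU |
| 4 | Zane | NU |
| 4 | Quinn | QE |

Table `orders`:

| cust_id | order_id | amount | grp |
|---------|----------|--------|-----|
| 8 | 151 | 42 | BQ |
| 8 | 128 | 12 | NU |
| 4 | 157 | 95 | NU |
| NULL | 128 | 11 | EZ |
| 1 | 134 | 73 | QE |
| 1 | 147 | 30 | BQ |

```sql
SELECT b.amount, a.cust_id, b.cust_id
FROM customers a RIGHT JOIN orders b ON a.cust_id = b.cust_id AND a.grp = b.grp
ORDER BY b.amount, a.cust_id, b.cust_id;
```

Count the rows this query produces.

6

RIGHT JOIN keeps every row from `orders`; unmatched rows get NULL for `customers`'s columns.
Matching on a.cust_id = b.cust_id AND a.grp = b.grp. A NULL in a compared column never satisfies the condition.
- cust_id=3, grp=QE: no matching b row.
- cust_id=7, grp=BQ: no matching b row.
- cust_id=2, grp=BQ: no matching b row.
- cust_id=4, grp=QE: no matching b row.
- cust_id=7, grp=BQ: no matching b row.
- cust_id=NULL, grp=NU: no matching b row.
- cust_id=4, grp=NU: 1 matching b row(s), so 1 row(s) emitted.
- cust_id=4, grp=QE: no matching b row.
- 5 row(s) from b found no a partner → padded with NULL.
Total: 1 matched + 5 padded = 6 rows.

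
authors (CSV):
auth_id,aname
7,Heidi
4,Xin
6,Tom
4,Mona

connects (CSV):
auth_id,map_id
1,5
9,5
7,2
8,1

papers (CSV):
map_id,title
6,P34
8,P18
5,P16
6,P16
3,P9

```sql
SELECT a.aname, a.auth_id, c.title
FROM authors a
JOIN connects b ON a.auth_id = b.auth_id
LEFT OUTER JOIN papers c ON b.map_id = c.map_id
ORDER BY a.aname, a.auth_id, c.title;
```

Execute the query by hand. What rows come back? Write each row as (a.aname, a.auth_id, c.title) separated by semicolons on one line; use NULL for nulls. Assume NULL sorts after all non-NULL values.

(Heidi, 7, NULL)

Evaluate left to right. First `authors a INNER JOIN connects b` on auth_id: 1 row(s).
Then LEFT JOIN `papers c` on map_id: each of those 1 rows is kept; rows whose b.map_id has no match in c get NULL for c's columns.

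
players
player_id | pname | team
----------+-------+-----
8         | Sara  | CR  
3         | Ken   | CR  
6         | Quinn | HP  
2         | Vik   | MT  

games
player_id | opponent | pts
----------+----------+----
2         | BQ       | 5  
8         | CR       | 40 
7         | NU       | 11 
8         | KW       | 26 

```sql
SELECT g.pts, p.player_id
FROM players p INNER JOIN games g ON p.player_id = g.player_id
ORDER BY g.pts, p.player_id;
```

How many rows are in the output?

3

INNER JOIN keeps only pairs where the ON condition holds.
Matching on p.player_id = g.player_id.
- p row (player_id=8): matches 2 g row(s) → 2 output row(s).
- p row (player_id=3): no match → dropped.
- p row (player_id=6): no match → dropped.
- p row (player_id=2): matches 1 g row(s) → 1 output row(s).
Total: 3 rows.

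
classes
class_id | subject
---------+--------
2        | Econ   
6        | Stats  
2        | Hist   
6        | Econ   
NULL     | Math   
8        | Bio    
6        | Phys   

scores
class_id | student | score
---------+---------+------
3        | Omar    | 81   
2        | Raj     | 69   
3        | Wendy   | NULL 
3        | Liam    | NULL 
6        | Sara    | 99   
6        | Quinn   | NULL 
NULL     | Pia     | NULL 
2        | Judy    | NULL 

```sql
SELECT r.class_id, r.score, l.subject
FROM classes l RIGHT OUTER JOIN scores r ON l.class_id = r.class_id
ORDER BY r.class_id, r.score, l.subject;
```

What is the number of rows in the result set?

RIGHT JOIN keeps every row from `scores`; unmatched rows get NULL for `classes`'s columns.
Matching on l.class_id = r.class_id. A NULL in a compared column never satisfies the condition.
- class_id=2: 2 matching r row(s), so 2 row(s) emitted.
- class_id=6: 2 matching r row(s), so 2 row(s) emitted.
- class_id=2: 2 matching r row(s), so 2 row(s) emitted.
- class_id=6: 2 matching r row(s), so 2 row(s) emitted.
- class_id=NULL: no matching r row.
- class_id=8: no matching r row.
- class_id=6: 2 matching r row(s), so 2 row(s) emitted.
- 4 row(s) from r found no l partner → padded with NULL.
Total: 10 matched + 4 padded = 14 rows.

14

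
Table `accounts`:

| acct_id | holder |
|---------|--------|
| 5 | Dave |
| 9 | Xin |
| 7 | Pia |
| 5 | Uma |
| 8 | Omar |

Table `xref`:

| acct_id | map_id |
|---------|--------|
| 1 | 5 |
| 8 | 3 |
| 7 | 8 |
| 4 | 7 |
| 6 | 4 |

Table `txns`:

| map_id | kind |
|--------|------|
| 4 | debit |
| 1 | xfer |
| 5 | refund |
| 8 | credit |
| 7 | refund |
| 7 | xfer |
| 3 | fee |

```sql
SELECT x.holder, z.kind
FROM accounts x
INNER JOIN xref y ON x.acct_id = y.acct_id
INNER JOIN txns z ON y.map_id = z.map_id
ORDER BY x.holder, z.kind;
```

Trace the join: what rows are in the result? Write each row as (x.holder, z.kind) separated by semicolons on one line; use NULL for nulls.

Joins associate left-to-right: accounts INNER JOIN xref on acct_id gives 2 intermediate row(s).
Then INNER JOIN `txns z` on map_id: keep only rows whose y.map_id appears in z.

(Omar, fee); (Pia, credit)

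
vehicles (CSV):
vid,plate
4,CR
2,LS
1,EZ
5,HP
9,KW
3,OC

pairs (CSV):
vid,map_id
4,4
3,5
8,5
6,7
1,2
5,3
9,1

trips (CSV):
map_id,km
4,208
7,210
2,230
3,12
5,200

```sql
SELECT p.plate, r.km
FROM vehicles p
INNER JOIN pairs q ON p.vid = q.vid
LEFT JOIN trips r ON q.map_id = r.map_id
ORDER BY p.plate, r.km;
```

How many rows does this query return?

5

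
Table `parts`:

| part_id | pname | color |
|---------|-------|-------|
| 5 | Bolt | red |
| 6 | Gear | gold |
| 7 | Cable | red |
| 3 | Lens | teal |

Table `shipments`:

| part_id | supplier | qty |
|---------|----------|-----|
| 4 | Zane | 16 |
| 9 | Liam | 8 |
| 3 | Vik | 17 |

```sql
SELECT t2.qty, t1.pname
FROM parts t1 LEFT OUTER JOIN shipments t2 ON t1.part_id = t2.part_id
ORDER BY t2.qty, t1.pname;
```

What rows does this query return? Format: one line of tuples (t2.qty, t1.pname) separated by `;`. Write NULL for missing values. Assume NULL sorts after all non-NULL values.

LEFT JOIN keeps every row from `parts`; unmatched rows get NULL for `shipments`'s columns.
Matching on t1.part_id = t2.part_id.
- part_id=5: no t2 row matches, row kept with t2 columns NULL.
- part_id=6: no t2 row matches, row kept with t2 columns NULL.
- part_id=7: no t2 row matches, row kept with t2 columns NULL.
- part_id=3: 1 matching t2 row(s), so 1 row(s) emitted.
After projecting and ordering:
t2.qty | t1.pname
17 | Lens
NULL | Bolt
NULL | Cable
NULL | Gear

(17, Lens); (NULL, Bolt); (NULL, Cable); (NULL, Gear)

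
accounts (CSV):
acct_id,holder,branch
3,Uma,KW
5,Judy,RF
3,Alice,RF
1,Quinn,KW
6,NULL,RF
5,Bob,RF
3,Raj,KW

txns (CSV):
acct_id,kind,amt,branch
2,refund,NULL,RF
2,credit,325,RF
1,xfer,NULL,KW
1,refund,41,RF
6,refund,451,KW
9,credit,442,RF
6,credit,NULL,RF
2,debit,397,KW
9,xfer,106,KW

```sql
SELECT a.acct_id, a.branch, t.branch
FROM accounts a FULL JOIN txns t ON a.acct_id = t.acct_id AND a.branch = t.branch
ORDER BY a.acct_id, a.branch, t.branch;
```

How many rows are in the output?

14

FULL OUTER JOIN keeps every row from both sides; unmatched rows get NULL for the other side's columns.
Matching on a.acct_id = t.acct_id AND a.branch = t.branch.
- a[0] acct_id=3, branch=KW → no match; kept with NULLs on the t side.
- a[1] acct_id=5, branch=RF → no match; kept with NULLs on the t side.
- a[2] acct_id=3, branch=RF → no match; kept with NULLs on the t side.
- a[3] acct_id=1, branch=KW → 1 match(es) in t → 1 row(s).
- a[4] acct_id=6, branch=RF → 1 match(es) in t → 1 row(s).
- a[5] acct_id=5, branch=RF → no match; kept with NULLs on the t side.
- a[6] acct_id=3, branch=KW → no match; kept with NULLs on the t side.
- plus 7 unmatched t row(s), each kept with NULL a columns.
Total: 2 matched + 12 padded = 14 rows.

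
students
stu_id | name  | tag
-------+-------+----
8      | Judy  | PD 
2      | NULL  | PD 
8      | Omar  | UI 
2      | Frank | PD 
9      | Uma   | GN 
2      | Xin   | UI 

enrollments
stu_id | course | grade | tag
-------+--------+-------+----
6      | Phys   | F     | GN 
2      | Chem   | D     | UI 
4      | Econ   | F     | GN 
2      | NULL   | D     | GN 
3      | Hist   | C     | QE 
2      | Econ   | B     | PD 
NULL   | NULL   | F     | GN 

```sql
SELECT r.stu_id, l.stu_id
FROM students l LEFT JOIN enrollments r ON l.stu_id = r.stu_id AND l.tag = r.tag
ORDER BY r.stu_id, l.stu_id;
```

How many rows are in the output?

6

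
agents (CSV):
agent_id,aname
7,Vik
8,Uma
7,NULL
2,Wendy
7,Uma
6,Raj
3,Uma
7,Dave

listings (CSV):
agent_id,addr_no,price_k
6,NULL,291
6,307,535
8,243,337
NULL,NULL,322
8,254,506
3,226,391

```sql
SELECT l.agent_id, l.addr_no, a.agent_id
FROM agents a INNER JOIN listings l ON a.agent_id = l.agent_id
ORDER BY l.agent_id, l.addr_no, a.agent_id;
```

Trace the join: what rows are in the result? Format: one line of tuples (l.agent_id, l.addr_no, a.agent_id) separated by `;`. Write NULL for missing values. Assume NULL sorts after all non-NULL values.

INNER JOIN keeps only pairs where the ON condition holds.
Matching on a.agent_id = l.agent_id. A NULL in a compared column never satisfies the condition.
Matched pairs: 5.

(3, 226, 3); (6, 307, 6); (6, NULL, 6); (8, 243, 8); (8, 254, 8)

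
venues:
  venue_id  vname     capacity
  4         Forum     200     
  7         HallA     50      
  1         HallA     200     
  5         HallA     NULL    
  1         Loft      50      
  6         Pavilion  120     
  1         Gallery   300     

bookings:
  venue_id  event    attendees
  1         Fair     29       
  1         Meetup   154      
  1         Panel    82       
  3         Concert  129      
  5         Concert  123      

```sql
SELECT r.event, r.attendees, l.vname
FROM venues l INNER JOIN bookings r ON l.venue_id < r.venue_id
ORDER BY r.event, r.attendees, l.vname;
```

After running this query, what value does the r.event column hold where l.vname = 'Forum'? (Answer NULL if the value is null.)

INNER JOIN keeps only pairs where the ON condition holds.
Matching on l.venue_id < r.venue_id.
Matched pairs: 7.

Concert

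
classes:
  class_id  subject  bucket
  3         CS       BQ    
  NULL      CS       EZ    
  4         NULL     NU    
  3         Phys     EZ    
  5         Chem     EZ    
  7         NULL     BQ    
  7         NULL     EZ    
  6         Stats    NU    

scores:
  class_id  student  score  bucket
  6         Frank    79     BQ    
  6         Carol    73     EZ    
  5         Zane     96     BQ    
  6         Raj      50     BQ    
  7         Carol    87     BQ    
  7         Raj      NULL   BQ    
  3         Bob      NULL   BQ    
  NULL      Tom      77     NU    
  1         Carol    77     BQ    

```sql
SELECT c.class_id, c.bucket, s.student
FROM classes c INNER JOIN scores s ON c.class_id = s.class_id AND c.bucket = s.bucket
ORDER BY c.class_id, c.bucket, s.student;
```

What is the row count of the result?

INNER JOIN keeps only pairs where the ON condition holds.
Matching on c.class_id = s.class_id AND c.bucket = s.bucket. A NULL in a compared column never satisfies the condition.
- c (class_id=3, bucket=BQ) pairs with 1 row(s) of s.
- c (class_id=NULL, bucket=EZ) has no partner → excluded.
- c (class_id=4, bucket=NU) has no partner → excluded.
- c (class_id=3, bucket=EZ) has no partner → excluded.
- c (class_id=5, bucket=EZ) has no partner → excluded.
- c (class_id=7, bucket=BQ) pairs with 2 row(s) of s.
- c (class_id=7, bucket=EZ) has no partner → excluded.
- c (class_id=6, bucket=NU) has no partner → excluded.
Total: 3 rows.

3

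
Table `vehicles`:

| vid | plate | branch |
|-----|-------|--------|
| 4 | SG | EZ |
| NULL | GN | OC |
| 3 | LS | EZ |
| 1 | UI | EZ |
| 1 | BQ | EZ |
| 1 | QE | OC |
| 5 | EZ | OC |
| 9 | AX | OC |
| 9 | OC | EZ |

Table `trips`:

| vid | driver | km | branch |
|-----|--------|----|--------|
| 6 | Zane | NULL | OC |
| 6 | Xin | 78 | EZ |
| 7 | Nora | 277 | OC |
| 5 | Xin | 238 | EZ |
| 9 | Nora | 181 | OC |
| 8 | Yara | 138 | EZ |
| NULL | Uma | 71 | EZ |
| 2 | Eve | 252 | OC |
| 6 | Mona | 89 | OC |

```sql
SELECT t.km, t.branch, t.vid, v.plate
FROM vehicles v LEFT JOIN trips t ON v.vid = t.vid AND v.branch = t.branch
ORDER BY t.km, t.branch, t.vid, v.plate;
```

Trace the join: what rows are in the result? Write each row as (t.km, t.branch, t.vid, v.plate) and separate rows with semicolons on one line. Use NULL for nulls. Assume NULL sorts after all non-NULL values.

(181, OC, 9, AX); (NULL, NULL, NULL, BQ); (NULL, NULL, NULL, EZ); (NULL, NULL, NULL, GN); (NULL, NULL, NULL, LS); (NULL, NULL, NULL, OC); (NULL, NULL, NULL, QE); (NULL, NULL, NULL, SG); (NULL, NULL, NULL, UI)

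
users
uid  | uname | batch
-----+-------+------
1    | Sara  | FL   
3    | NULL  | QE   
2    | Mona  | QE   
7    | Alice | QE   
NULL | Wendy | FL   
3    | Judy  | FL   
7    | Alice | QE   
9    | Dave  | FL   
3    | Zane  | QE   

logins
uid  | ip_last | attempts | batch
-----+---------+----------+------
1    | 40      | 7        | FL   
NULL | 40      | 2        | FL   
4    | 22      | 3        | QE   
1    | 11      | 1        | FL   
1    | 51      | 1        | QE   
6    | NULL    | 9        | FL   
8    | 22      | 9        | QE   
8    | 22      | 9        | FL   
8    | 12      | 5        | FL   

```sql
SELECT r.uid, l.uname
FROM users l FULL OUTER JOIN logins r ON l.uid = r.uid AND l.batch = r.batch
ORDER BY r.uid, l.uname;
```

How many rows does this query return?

17

FULL OUTER JOIN keeps every row from both sides; unmatched rows get NULL for the other side's columns.
Matching on l.uid = r.uid AND l.batch = r.batch. A NULL in a compared column never satisfies the condition.
- uid=1, batch=FL: 2 matching r row(s), so 2 row(s) emitted.
- uid=3, batch=QE: no r row matches, row kept with r columns NULL.
- uid=2, batch=QE: no r row matches, row kept with r columns NULL.
- uid=7, batch=QE: no r row matches, row kept with r columns NULL.
- uid=NULL, batch=FL: no r row matches, row kept with r columns NULL.
- uid=3, batch=FL: no r row matches, row kept with r columns NULL.
- uid=7, batch=QE: no r row matches, row kept with r columns NULL.
- uid=9, batch=FL: no r row matches, row kept with r columns NULL.
- uid=3, batch=QE: no r row matches, row kept with r columns NULL.
- 7 row(s) from r found no l partner → padded with NULL.
Total: 2 matched + 15 padded = 17 rows.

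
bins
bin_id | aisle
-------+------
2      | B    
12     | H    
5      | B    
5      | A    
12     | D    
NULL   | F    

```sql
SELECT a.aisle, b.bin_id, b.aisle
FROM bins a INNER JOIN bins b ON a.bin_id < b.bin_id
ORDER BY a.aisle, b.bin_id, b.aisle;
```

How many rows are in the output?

INNER JOIN keeps only pairs where the ON condition holds.
Matching on a.bin_id < b.bin_id. A NULL in a compared column never satisfies the condition.
- bin_id=2: 4 matching b row(s), so 4 row(s) emitted.
- bin_id=12: no matching b row, dropped.
- bin_id=5: 2 matching b row(s), so 2 row(s) emitted.
- bin_id=5: 2 matching b row(s), so 2 row(s) emitted.
- bin_id=12: no matching b row, dropped.
- bin_id=NULL: no matching b row, dropped.
Total: 8 rows.

8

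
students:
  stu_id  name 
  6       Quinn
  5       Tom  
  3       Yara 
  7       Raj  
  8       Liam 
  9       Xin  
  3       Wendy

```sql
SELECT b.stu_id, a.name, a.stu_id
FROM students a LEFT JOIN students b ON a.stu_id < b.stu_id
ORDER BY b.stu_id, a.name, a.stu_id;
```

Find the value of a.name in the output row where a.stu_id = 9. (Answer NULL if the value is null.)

Xin

LEFT JOIN keeps every row from `students a`; unmatched rows get NULL for `students b`'s columns.
Matching on a.stu_id < b.stu_id.
Matched pairs: 20; unmatched a rows kept: 1.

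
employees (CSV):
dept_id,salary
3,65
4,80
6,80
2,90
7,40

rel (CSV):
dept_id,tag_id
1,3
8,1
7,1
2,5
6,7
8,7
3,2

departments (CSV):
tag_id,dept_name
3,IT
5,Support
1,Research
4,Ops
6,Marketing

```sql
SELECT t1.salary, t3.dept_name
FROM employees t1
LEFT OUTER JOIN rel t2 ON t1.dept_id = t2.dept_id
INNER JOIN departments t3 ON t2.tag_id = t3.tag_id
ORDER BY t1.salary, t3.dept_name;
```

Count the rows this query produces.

2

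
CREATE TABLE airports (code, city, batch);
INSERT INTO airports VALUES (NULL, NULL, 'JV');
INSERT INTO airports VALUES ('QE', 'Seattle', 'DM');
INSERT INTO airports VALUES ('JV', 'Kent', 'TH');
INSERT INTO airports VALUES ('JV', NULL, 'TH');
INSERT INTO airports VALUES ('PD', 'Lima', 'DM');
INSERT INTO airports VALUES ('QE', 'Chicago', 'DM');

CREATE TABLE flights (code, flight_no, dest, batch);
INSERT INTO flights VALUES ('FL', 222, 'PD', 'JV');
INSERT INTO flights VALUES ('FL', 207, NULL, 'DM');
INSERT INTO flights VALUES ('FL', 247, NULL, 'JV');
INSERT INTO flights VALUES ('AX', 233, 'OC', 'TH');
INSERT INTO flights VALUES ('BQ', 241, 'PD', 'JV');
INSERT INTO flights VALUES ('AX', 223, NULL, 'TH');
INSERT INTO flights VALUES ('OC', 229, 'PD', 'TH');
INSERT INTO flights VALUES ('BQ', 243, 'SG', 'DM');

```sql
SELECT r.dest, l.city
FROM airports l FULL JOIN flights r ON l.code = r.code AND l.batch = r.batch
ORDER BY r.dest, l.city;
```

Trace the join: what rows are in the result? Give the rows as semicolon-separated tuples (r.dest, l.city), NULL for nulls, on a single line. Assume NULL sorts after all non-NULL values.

(OC, NULL); (PD, NULL); (PD, NULL); (PD, NULL); (SG, NULL); (NULL, Chicago); (NULL, Kent); (NULL, Lima); (NULL, Seattle); (NULL, NULL); (NULL, NULL); (NULL, NULL); (NULL, NULL); (NULL, NULL)

FULL OUTER JOIN keeps every row from both sides; unmatched rows get NULL for the other side's columns.
Matching on l.code = r.code AND l.batch = r.batch. A NULL in a compared column never satisfies the condition.
Matched pairs: 0; unmatched l rows kept: 6; unmatched r rows kept: 8.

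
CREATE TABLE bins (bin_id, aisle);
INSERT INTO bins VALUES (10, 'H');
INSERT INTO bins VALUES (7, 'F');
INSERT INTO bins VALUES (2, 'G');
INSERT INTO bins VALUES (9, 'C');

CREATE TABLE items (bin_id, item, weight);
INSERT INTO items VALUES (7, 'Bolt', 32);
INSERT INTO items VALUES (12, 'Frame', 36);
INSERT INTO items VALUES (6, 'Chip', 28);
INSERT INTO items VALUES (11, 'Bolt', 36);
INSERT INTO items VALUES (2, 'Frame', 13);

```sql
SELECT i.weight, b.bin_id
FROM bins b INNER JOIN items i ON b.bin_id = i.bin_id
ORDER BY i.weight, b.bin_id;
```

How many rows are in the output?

INNER JOIN keeps only pairs where the ON condition holds.
Matching on b.bin_id = i.bin_id.
- b (bin_id=10) has no partner → excluded.
- b (bin_id=7) pairs with 1 row(s) of i.
- b (bin_id=2) pairs with 1 row(s) of i.
- b (bin_id=9) has no partner → excluded.
Total: 2 rows.

2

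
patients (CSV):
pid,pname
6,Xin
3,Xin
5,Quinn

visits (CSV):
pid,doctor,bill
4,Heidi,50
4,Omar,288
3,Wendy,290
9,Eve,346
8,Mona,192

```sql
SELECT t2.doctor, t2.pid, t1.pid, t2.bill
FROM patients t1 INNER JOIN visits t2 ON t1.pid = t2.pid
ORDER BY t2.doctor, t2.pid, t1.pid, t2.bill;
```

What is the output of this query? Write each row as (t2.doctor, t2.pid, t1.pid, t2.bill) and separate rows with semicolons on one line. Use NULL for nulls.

(Wendy, 3, 3, 290)

INNER JOIN keeps only pairs where the ON condition holds.
Matching on t1.pid = t2.pid.
- t1 row (pid=6): no match → dropped.
- t1 row (pid=3): matches 1 t2 row(s) → 1 output row(s).
- t1 row (pid=5): no match → dropped.
After projecting and ordering:
t2.doctor | t2.pid | t1.pid | t2.bill
Wendy | 3 | 3 | 290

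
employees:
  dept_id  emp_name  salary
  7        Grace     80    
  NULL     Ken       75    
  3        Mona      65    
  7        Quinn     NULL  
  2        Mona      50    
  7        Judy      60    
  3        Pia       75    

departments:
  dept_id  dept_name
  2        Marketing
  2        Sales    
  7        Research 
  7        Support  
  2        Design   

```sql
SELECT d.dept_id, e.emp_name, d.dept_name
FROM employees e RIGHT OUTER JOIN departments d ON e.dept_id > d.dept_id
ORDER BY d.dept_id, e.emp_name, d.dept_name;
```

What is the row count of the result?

17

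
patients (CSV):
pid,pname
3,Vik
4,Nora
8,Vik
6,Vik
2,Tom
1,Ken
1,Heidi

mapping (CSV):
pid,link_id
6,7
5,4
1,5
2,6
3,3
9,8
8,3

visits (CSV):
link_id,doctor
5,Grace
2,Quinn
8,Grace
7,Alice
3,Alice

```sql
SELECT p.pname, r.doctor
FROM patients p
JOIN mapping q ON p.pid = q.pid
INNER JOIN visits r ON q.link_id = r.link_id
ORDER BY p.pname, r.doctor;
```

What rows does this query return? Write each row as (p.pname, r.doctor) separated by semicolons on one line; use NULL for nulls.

Step 1 — p INNER JOIN q on pid → 6 row(s).
Then INNER JOIN `visits r` on link_id: keep only rows whose q.link_id appears in r.

(Heidi, Grace); (Ken, Grace); (Vik, Alice); (Vik, Alice); (Vik, Alice)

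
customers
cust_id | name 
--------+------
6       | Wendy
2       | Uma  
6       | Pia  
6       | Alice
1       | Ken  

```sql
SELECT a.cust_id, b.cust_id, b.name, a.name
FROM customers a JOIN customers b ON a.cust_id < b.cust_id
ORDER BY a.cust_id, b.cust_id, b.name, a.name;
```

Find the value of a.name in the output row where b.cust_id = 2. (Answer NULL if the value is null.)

Ken

INNER JOIN keeps only pairs where the ON condition holds.
Matching on a.cust_id < b.cust_id.
- a (cust_id=6) has no partner → excluded.
- a (cust_id=2) pairs with 3 row(s) of b.
- a (cust_id=6) has no partner → excluded.
- a (cust_id=6) has no partner → excluded.
- a (cust_id=1) pairs with 4 row(s) of b.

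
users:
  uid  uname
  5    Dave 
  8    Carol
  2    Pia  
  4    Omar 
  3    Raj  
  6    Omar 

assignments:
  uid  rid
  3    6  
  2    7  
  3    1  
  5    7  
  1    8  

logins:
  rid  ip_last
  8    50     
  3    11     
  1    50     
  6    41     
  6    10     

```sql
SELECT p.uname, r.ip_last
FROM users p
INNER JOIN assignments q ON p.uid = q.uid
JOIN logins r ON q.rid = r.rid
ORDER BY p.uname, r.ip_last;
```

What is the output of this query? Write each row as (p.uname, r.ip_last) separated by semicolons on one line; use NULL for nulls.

(Raj, 10); (Raj, 41); (Raj, 50)

Step 1 — p INNER JOIN q on uid → 4 row(s).
Then INNER JOIN `logins r` on rid: keep only rows whose q.rid appears in r.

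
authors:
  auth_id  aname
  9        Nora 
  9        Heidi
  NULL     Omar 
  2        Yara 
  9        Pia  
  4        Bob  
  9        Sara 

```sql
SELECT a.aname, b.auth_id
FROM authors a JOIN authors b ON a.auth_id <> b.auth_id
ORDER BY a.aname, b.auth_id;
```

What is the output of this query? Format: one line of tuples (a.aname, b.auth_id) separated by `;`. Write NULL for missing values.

(Bob, 2); (Bob, 9); (Bob, 9); (Bob, 9); (Bob, 9); (Heidi, 2); (Heidi, 4); (Nora, 2); (Nora, 4); (Pia, 2); (Pia, 4); (Sara, 2); (Sara, 4); (Yara, 4); (Yara, 9); (Yara, 9); (Yara, 9); (Yara, 9)

INNER JOIN keeps only pairs where the ON condition holds.
Matching on a.auth_id <> b.auth_id. A NULL in a compared column never satisfies the condition.
Matched pairs: 18.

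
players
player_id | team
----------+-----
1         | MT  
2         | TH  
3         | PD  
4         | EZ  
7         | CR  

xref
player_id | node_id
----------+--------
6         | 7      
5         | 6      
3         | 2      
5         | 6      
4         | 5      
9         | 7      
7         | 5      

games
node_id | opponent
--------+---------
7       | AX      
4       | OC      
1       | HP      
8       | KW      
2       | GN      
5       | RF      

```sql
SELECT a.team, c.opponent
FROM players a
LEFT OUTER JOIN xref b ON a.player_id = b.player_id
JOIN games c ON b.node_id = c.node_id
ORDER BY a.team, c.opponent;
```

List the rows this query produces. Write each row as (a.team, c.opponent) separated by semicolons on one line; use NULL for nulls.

(CR, RF); (EZ, RF); (PD, GN)

Joins associate left-to-right: players LEFT JOIN xref on player_id gives 5 intermediate row(s).
Then INNER JOIN `games c` on node_id: keep only rows whose b.node_id appears in c.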